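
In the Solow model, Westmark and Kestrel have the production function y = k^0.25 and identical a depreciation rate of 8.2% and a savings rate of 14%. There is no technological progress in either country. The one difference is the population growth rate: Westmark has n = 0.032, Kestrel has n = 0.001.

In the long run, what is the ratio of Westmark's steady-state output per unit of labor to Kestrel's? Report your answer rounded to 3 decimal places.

ratio ≈ 0.900

Steady-state y* = [s/(n + δ)]^(α/(1−α)), so the ratio is [ (s_W/(n + δ)_W) / (s_K/(n + δ)_K) ]^0.3333.
s_W/(n + δ)_W = 0.14/0.114 = 1.2281; s_K/(n + δ)_K = 0.14/0.083 = 1.6867.
Ratio = (1.2281/1.6867)^0.3333 = 0.7281^0.3333 ≈ 0.8996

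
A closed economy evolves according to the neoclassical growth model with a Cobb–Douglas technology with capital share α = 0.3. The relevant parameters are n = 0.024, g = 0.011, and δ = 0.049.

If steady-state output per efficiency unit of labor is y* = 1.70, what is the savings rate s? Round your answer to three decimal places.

At the steady state, Δk = 0, so s·k^α = (n + g + δ)·k.
Since y* = [s/(n + g + δ)]^(α/(1−α)), we have s/(n + g + δ) = (y*)^((1−α)/α) = 1.70^2.3333 = 3.4491.
Therefore s = 3.4491 × (n + g + δ) = 3.4491 × 0.084 = 0.2897.

s ≈ 0.290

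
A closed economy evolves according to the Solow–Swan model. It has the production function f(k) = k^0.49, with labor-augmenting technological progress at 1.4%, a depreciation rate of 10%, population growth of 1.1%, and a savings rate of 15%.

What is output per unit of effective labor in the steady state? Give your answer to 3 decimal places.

At the steady state, Δk = 0, so s·k^α = (n + g + δ)·k.
Rearranging, k^(1−α) = s / (n + g + δ).
k^0.51 = 0.15 / (0.011 + 0.014 + 0.100) = 0.15 / 0.125 = 1.2000
k* = 1.2000^(1/0.51) ≈ 1.4297
y* = (k*)^α = 1.4297^0.49 ≈ 1.1914

y* = 1.191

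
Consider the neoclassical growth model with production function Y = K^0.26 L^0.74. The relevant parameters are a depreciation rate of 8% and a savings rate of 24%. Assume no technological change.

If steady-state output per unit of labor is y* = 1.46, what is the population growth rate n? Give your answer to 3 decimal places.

At the steady state, Δk = 0, so s·k^α = (n + δ)·k.
Since y* = [s/(n + δ)]^(α/(1−α)), we have s/(n + δ) = (y*)^((1−α)/α) = 1.46^2.8462 = 2.9362.
Therefore n + δ = s / 2.9362 = 0.24 / 2.9362 = 0.0817, so n = 0.0817 − 0.080 = 0.0017.

n ≈ 0.002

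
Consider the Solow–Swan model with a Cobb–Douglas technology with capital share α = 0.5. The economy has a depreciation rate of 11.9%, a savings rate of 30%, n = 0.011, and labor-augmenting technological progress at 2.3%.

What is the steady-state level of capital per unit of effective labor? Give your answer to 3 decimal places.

In steady state, investment equals break-even investment: s·k^α = (n + g + δ)·k.
Dividing both sides by k: k^(1−α) = s / (n + g + δ).
k^0.5 = 0.30 / (0.011 + 0.023 + 0.119) = 0.30 / 0.153 = 1.9608
k* = 1.9608^(1/0.5) ≈ 3.8447

k* ≈ 3.845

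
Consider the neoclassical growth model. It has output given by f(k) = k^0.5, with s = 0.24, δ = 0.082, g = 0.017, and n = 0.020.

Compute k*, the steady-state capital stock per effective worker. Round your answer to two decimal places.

k* = 4.07

Steady state requires s·f(k) = (n + g + δ)·k, i.e. s·k^α = (n + g + δ)·k.
Rearranging, k^(1−α) = s / (n + g + δ).
k^0.5 = 0.24 / (0.020 + 0.017 + 0.082) = 0.24 / 0.119 = 2.0168
k* = 2.0168^(1/0.5) ≈ 4.0675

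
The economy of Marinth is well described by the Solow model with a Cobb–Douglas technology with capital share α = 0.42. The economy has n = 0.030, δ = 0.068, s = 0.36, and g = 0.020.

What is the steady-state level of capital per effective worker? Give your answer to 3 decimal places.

k* = 6.842

In steady state, investment equals break-even investment: s·k^α = (n + g + δ)·k.
Rearranging, k^(1−α) = s / (n + g + δ).
k^0.58 = 0.36 / (0.030 + 0.020 + 0.068) = 0.36 / 0.118 = 3.0508
k* = 3.0508^(1/0.58) ≈ 6.8422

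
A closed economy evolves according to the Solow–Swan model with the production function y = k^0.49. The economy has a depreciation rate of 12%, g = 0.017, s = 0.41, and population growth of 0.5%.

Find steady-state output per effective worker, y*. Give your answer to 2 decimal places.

y* = 2.77

In steady state, investment equals break-even investment: s·k^α = (n + g + δ)·k.
Dividing both sides by k: k^(1−α) = s / (n + g + δ).
k^0.51 = 0.41 / (0.005 + 0.017 + 0.120) = 0.41 / 0.142 = 2.8873
k* = 2.8873^(1/0.51) ≈ 7.9970
y* = (k*)^α = 7.9970^0.49 ≈ 2.7697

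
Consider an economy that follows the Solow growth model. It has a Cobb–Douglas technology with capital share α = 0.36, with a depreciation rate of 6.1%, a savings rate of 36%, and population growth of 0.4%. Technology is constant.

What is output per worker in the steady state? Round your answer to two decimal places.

y* = 2.62

In steady state, investment equals break-even investment: s·k^α = (n + δ)·k.
Dividing both sides by k: k^(1−α) = s / (n + δ).
k^0.64 = 0.36 / (0.004 + 0.061) = 0.36 / 0.065 = 5.5385
k* = 5.5385^(1/0.64) ≈ 14.5061
y* = (k*)^α = 14.5061^0.36 ≈ 2.6191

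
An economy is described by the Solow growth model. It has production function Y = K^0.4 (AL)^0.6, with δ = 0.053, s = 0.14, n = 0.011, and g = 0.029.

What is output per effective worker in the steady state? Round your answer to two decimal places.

y* = 1.31

At the steady state, Δk = 0, so s·k^α = (n + g + δ)·k.
Dividing both sides by k: k^(1−α) = s / (n + g + δ).
k^0.6 = 0.14 / (0.011 + 0.029 + 0.053) = 0.14 / 0.093 = 1.5054
k* = 1.5054^(1/0.6) ≈ 1.9774
y* = (k*)^α = 1.9774^0.4 ≈ 1.3135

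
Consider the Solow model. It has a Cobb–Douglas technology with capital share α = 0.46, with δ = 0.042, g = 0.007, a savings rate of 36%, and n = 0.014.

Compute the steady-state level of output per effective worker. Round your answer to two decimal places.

y* = 4.41

At the steady state, Δk = 0, so s·k^α = (n + g + δ)·k.
Dividing both sides by k: k^(1−α) = s / (n + g + δ).
k^0.54 = 0.36 / (0.014 + 0.007 + 0.042) = 0.36 / 0.063 = 5.7143
k* = 5.7143^(1/0.54) ≈ 25.2222
y* = (k*)^α = 25.2222^0.46 ≈ 4.4139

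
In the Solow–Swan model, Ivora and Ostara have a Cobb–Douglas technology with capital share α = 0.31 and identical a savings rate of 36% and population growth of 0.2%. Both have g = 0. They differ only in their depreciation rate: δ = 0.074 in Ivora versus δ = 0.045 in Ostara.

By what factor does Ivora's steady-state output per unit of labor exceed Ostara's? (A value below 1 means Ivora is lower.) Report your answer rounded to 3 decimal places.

y*_I / y*_O ≈ 0.806

Steady-state y* = [s/(n + δ)]^(α/(1−α)), so the ratio is [ (s_I/(n + δ)_I) / (s_O/(n + δ)_O) ]^0.4493.
s_I/(n + δ)_I = 0.36/0.076 = 4.7368; s_O/(n + δ)_O = 0.36/0.047 = 7.6596.
Ratio = (4.7368/7.6596)^0.4493 = 0.6184^0.4493 ≈ 0.8058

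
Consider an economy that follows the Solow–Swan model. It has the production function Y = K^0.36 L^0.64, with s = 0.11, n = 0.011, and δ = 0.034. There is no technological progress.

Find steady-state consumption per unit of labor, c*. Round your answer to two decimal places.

At the steady state, Δk = 0, so s·k^α = (n + δ)·k.
Dividing both sides by k: k^(1−α) = s / (n + δ).
k^0.64 = 0.11 / (0.011 + 0.034) = 0.11 / 0.045 = 2.4444
k* = 2.4444^(1/0.64) ≈ 4.0413
y* = (k*)^α = 4.0413^0.36 ≈ 1.6533
c* = (1 − s)·y* = (1 − 0.11) × 1.6533 ≈ 1.4714

c* ≈ 1.47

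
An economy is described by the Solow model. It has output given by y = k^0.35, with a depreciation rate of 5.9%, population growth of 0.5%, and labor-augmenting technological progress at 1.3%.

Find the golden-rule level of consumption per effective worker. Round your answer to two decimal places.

At the golden rule, f'(k) = n + g + δ, so α·k^(α−1) = n + g + δ and k_gold = (α/(n + g + δ))^(1/(1−α)).
k_gold = (0.35/0.077)^(1/0.65) = 4.5455^1.5385 ≈ 10.2728
c_gold = f(k_gold) − (n + g + δ)·k_gold = 2.2599 − 0.077×10.2728 ≈ 1.4689

c_gold ≈ 1.47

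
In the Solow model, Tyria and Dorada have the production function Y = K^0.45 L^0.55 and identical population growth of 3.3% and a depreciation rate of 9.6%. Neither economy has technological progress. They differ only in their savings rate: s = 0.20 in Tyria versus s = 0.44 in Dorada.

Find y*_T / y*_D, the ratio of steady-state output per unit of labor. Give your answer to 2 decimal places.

Steady-state y* = [s/(n + δ)]^(α/(1−α)), so the ratio is [ (s_T/(n + δ)_T) / (s_D/(n + δ)_D) ]^0.8182.
s_T/(n + δ)_T = 0.20/0.129 = 1.5504; s_D/(n + δ)_D = 0.44/0.129 = 3.4109.
Ratio = (1.5504/3.4109)^0.8182 = 0.4545^0.8182 ≈ 0.5246

ratio ≈ 0.52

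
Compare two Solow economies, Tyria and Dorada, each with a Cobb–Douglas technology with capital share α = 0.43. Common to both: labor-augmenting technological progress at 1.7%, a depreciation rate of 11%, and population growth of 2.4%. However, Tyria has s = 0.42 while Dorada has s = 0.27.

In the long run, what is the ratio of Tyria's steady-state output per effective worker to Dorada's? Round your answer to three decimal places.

y*_T / y*_D ≈ 1.396

Steady-state y* = [s/(n + g + δ)]^(α/(1−α)), so the ratio is [ (s_T/(n + g + δ)_T) / (s_D/(n + g + δ)_D) ]^0.7544.
s_T/(n + g + δ)_T = 0.42/0.151 = 2.7815; s_D/(n + g + δ)_D = 0.27/0.151 = 1.7881.
Ratio = (2.7815/1.7881)^0.7544 = 1.5556^0.7544 ≈ 1.3956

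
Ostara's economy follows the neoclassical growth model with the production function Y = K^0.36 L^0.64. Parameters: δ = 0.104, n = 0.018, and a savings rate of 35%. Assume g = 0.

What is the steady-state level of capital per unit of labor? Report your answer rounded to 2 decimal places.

k* = 5.19

Steady state requires s·f(k) = (n + δ)·k, i.e. s·k^α = (n + δ)·k.
Dividing both sides by k: k^(1−α) = s / (n + δ).
k^0.64 = 0.35 / (0.018 + 0.104) = 0.35 / 0.122 = 2.8689
k* = 2.8689^(1/0.64) ≈ 5.1902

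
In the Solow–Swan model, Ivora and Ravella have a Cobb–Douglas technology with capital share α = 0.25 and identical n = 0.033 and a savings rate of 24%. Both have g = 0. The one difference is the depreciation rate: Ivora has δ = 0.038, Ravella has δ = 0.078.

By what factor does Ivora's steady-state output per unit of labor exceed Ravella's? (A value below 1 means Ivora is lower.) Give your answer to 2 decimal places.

ratio ≈ 1.16

Steady-state y* = [s/(n + δ)]^(α/(1−α)), so the ratio is [ (s_I/(n + δ)_I) / (s_R/(n + δ)_R) ]^0.3333.
s_I/(n + δ)_I = 0.24/0.071 = 3.3803; s_R/(n + δ)_R = 0.24/0.111 = 2.1622.
Ratio = (3.3803/2.1622)^0.3333 = 1.5634^0.3333 ≈ 1.1606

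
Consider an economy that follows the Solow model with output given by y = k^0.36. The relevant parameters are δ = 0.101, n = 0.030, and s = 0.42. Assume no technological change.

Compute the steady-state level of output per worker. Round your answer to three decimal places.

At the steady state, Δk = 0, so s·k^α = (n + δ)·k.
Dividing both sides by k: k^(1−α) = s / (n + δ).
k^0.64 = 0.42 / (0.030 + 0.101) = 0.42 / 0.131 = 3.2061
k* = 3.2061^(1/0.64) ≈ 6.1743
y* = (k*)^α = 6.1743^0.36 ≈ 1.9258

y* = 1.926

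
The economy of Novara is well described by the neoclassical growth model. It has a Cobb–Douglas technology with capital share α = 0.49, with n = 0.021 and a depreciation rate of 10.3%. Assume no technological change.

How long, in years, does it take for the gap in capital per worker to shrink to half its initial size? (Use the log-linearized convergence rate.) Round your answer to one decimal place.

t_½ ≈ 11.0 years

Near the steady state the convergence rate is λ = (1 − α)(n + δ).
λ = (1 − 0.49) × 0.124 = 0.51 × 0.124 = 0.06324
Half-life = ln 2 / λ = 0.6931 / 0.06324 ≈ 10.96 years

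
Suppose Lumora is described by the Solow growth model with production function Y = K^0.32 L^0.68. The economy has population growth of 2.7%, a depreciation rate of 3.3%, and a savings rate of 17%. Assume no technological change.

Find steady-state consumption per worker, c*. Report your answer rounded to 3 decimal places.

Steady state requires s·f(k) = (n + δ)·k, i.e. s·k^α = (n + δ)·k.
Dividing both sides by k: k^(1−α) = s / (n + δ).
k^0.68 = 0.17 / (0.027 + 0.033) = 0.17 / 0.060 = 2.8333
k* = 2.8333^(1/0.68) ≈ 4.6253
y* = (k*)^α = 4.6253^0.32 ≈ 1.6325
c* = (1 − s)·y* = (1 − 0.17) × 1.6325 ≈ 1.3550

c* ≈ 1.355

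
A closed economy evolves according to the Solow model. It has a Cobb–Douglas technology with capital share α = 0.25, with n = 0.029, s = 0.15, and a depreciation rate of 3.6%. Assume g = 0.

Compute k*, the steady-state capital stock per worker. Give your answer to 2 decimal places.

Steady state requires s·f(k) = (n + δ)·k, i.e. s·k^α = (n + δ)·k.
Dividing both sides by k: k^(1−α) = s / (n + δ).
k^0.75 = 0.15 / (0.029 + 0.036) = 0.15 / 0.065 = 2.3077
k* = 2.3077^(1/0.75) ≈ 3.0496

k* ≈ 3.05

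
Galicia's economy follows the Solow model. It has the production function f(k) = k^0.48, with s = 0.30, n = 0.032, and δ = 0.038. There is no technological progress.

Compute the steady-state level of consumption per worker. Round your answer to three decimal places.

c* = 2.682

At the steady state, Δk = 0, so s·k^α = (n + δ)·k.
Rearranging, k^(1−α) = s / (n + δ).
k^0.52 = 0.30 / (0.032 + 0.038) = 0.30 / 0.070 = 4.2857
k* = 4.2857^(1/0.52) ≈ 16.4220
y* = (k*)^α = 16.4220^0.48 ≈ 3.8318
c* = (1 − s)·y* = (1 − 0.30) × 3.8318 ≈ 2.6823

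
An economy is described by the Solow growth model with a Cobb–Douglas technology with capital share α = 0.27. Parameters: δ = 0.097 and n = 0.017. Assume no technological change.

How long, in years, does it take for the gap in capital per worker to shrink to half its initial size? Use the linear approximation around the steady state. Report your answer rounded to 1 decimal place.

about 8.3 years

Near the steady state the convergence rate is λ = (1 − α)(n + δ).
λ = (1 − 0.27) × 0.114 = 0.73 × 0.114 = 0.08322
Half-life = ln 2 / λ = 0.6931 / 0.08322 ≈ 8.33 years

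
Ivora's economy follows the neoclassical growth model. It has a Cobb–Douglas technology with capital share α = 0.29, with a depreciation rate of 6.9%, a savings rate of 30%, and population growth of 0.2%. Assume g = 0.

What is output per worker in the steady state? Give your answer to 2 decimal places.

y* = 1.80

In steady state, investment equals break-even investment: s·k^α = (n + δ)·k.
Rearranging, k^(1−α) = s / (n + δ).
k^0.71 = 0.30 / (0.002 + 0.069) = 0.30 / 0.071 = 4.2254
k* = 4.2254^(1/0.71) ≈ 7.6121
y* = (k*)^α = 7.6121^0.29 ≈ 1.8015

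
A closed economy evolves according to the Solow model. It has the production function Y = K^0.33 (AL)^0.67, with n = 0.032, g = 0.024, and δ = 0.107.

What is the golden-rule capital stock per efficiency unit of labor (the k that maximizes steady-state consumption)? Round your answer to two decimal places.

k_gold ≈ 2.87

The golden rule sets f'(k) = n + g + δ, i.e. α·k^(α−1) = n + g + δ.
So k^(1−α) = α / (n + g + δ) = 0.33 / 0.163 = 2.0245.
k_gold = 2.0245^(1/0.67) ≈ 2.8654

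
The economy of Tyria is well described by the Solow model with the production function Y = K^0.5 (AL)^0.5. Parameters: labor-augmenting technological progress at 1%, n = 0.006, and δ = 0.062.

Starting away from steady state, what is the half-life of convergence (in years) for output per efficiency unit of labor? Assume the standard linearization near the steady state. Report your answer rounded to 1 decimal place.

t_½ ≈ 17.8 years

Near the steady state the convergence rate is λ = (1 − α)(n + g + δ).
λ = (1 − 0.5) × 0.078 = 0.5 × 0.078 = 0.0390
Half-life = ln 2 / λ = 0.6931 / 0.0390 ≈ 17.77 years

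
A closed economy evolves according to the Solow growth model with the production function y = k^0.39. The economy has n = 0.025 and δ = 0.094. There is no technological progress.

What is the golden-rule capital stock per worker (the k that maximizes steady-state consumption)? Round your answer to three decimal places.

k_gold ≈ 7.000

The golden rule sets f'(k) = n + δ, i.e. α·k^(α−1) = n + δ.
So k^(1−α) = α / (n + δ) = 0.39 / 0.119 = 3.2773.
k_gold = 3.2773^(1/0.61) ≈ 7.0002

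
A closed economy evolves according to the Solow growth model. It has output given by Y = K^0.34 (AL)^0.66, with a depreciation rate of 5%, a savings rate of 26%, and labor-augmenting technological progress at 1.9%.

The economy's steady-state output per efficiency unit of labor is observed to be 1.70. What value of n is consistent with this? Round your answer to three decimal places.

Steady state requires s·f(k) = (n + g + δ)·k, i.e. s·k^α = (n + g + δ)·k.
Since y* = [s/(n + g + δ)]^(α/(1−α)), we have s/(n + g + δ) = (y*)^((1−α)/α) = 1.70^1.9412 = 2.8012.
Therefore n + g + δ = s / 2.8012 = 0.26 / 2.8012 = 0.0928, so n = 0.0928 − 0.069 = 0.0238.

n ≈ 0.024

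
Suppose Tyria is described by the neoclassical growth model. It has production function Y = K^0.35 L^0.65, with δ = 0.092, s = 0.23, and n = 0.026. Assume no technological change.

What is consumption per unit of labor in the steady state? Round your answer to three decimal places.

Steady state requires s·f(k) = (n + δ)·k, i.e. s·k^α = (n + δ)·k.
Dividing both sides by k: k^(1−α) = s / (n + δ).
k^0.65 = 0.23 / (0.026 + 0.092) = 0.23 / 0.118 = 1.9492
k* = 1.9492^(1/0.65) ≈ 2.7921
y* = (k*)^α = 2.7921^0.35 ≈ 1.4324
c* = (1 − s)·y* = (1 − 0.23) × 1.4324 ≈ 1.1029

c* = 1.103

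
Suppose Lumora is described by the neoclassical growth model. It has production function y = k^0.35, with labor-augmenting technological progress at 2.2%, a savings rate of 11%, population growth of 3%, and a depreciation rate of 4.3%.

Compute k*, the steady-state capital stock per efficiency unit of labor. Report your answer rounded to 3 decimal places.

Steady state requires s·f(k) = (n + g + δ)·k, i.e. s·k^α = (n + g + δ)·k.
Dividing both sides by k: k^(1−α) = s / (n + g + δ).
k^0.65 = 0.11 / (0.030 + 0.022 + 0.043) = 0.11 / 0.095 = 1.1579
k* = 1.1579^(1/0.65) ≈ 1.2530

k* = 1.253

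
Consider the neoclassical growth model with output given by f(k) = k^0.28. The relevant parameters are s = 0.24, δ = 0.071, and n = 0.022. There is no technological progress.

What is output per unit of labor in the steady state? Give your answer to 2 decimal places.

y* = 1.45

At the steady state, Δk = 0, so s·k^α = (n + δ)·k.
Dividing both sides by k: k^(1−α) = s / (n + δ).
k^0.72 = 0.24 / (0.022 + 0.071) = 0.24 / 0.093 = 2.5806
k* = 2.5806^(1/0.72) ≈ 3.7311
y* = (k*)^α = 3.7311^0.28 ≈ 1.4458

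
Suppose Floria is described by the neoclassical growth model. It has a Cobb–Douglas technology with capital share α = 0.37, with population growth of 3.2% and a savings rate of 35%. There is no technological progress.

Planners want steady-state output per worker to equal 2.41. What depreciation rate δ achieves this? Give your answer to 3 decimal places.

In steady state, investment equals break-even investment: s·k^α = (n + δ)·k.
Since y* = [s/(n + δ)]^(α/(1−α)), we have s/(n + δ) = (y*)^((1−α)/α) = 2.41^1.7027 = 4.4716.
Therefore n + δ = s / 4.4716 = 0.35 / 4.4716 = 0.0783, so δ = 0.0783 − 0.032 = 0.0463.

δ ≈ 0.046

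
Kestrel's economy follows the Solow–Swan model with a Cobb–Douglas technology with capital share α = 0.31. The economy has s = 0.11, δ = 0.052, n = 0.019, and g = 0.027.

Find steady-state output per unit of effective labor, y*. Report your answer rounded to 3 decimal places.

y* = 1.053

Steady state requires s·f(k) = (n + g + δ)·k, i.e. s·k^α = (n + g + δ)·k.
Dividing both sides by k: k^(1−α) = s / (n + g + δ).
k^0.69 = 0.11 / (0.019 + 0.027 + 0.052) = 0.11 / 0.098 = 1.1224
k* = 1.1224^(1/0.69) ≈ 1.1822
y* = (k*)^α = 1.1822^0.31 ≈ 1.0533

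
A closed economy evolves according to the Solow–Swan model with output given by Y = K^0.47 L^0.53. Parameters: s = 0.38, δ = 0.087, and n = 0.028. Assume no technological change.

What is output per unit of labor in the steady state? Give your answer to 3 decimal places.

y* = 2.886

At the steady state, Δk = 0, so s·k^α = (n + δ)·k.
Dividing both sides by k: k^(1−α) = s / (n + δ).
k^0.53 = 0.38 / (0.028 + 0.087) = 0.38 / 0.115 = 3.3043
k* = 3.3043^(1/0.53) ≈ 9.5366
y* = (k*)^α = 9.5366^0.47 ≈ 2.8861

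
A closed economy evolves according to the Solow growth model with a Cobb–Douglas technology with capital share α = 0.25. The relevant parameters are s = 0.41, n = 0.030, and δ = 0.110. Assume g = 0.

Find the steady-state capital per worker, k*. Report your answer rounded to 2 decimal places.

k* ≈ 4.19

Steady state requires s·f(k) = (n + δ)·k, i.e. s·k^α = (n + δ)·k.
Dividing both sides by k: k^(1−α) = s / (n + δ).
k^0.75 = 0.41 / (0.030 + 0.110) = 0.41 / 0.140 = 2.9286
k* = 2.9286^(1/0.75) ≈ 4.1900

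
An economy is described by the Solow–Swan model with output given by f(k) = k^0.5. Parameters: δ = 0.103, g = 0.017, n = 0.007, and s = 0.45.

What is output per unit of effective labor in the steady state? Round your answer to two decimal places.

y* = 3.54

Steady state requires s·f(k) = (n + g + δ)·k, i.e. s·k^α = (n + g + δ)·k.
Rearranging, k^(1−α) = s / (n + g + δ).
k^0.5 = 0.45 / (0.007 + 0.017 + 0.103) = 0.45 / 0.127 = 3.5433
k* = 3.5433^(1/0.5) ≈ 12.5550
y* = (k*)^α = 12.5550^0.5 ≈ 3.5433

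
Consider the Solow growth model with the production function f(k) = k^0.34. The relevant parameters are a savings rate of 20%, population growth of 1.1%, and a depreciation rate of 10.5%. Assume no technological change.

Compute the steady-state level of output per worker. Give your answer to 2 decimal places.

y* = 1.32

Steady state requires s·f(k) = (n + δ)·k, i.e. s·k^α = (n + δ)·k.
Dividing both sides by k: k^(1−α) = s / (n + δ).
k^0.66 = 0.20 / (0.011 + 0.105) = 0.20 / 0.116 = 1.7241
k* = 1.7241^(1/0.66) ≈ 2.2826
y* = (k*)^α = 2.2826^0.34 ≈ 1.3239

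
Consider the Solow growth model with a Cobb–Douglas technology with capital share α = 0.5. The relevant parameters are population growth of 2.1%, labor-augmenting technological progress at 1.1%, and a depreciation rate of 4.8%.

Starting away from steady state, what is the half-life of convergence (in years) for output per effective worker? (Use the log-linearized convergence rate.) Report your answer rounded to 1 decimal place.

about 17.3 years

Near the steady state the convergence rate is λ = (1 − α)(n + g + δ).
λ = (1 − 0.5) × 0.080 = 0.5 × 0.080 = 0.0400
Half-life = ln 2 / λ = 0.6931 / 0.0400 ≈ 17.33 years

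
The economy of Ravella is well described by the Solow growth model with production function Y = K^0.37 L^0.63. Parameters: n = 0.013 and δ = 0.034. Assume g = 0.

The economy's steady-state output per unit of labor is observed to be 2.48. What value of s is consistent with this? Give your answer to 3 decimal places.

s ≈ 0.221

In steady state, investment equals break-even investment: s·k^α = (n + δ)·k.
Since y* = [s/(n + δ)]^(α/(1−α)), we have s/(n + δ) = (y*)^((1−α)/α) = 2.48^1.7027 = 4.6950.
Therefore s = 4.6950 × (n + δ) = 4.6950 × 0.047 = 0.2207.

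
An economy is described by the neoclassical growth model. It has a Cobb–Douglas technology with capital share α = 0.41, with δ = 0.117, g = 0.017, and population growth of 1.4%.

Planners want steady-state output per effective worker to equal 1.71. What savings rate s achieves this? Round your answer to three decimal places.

s ≈ 0.320

Steady state requires s·f(k) = (n + g + δ)·k, i.e. s·k^α = (n + g + δ)·k.
Since y* = [s/(n + g + δ)]^(α/(1−α)), we have s/(n + g + δ) = (y*)^((1−α)/α) = 1.71^1.439 = 2.1641.
Therefore s = 2.1641 × (n + g + δ) = 2.1641 × 0.148 = 0.3203.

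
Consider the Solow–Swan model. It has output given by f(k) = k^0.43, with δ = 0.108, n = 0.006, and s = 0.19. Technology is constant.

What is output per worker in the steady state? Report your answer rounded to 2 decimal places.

In steady state, investment equals break-even investment: s·k^α = (n + δ)·k.
Dividing both sides by k: k^(1−α) = s / (n + δ).
k^0.57 = 0.19 / (0.006 + 0.108) = 0.19 / 0.114 = 1.6667
k* = 1.6667^(1/0.57) ≈ 2.4503
y* = (k*)^α = 2.4503^0.43 ≈ 1.4702

y* ≈ 1.47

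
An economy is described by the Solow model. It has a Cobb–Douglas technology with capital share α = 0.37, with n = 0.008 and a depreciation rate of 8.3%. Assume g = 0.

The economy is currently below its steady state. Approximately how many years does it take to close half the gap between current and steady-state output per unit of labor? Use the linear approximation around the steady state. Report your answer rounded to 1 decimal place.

Near the steady state the convergence rate is λ = (1 − α)(n + δ).
λ = (1 − 0.37) × 0.091 = 0.63 × 0.091 = 0.05733
Half-life = ln 2 / λ = 0.6931 / 0.05733 ≈ 12.09 years

t_½ ≈ 12.1 years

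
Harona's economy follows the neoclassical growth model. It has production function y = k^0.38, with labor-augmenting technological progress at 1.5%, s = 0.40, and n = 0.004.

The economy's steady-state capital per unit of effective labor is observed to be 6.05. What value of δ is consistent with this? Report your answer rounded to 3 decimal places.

δ ≈ 0.112

In steady state, investment equals break-even investment: s·k^α = (n + g + δ)·k.
So s / (n + g + δ) = (k*)^(1−α) = 6.05^0.62 = 3.0527.
Therefore n + g + δ = s / 3.0527 = 0.40 / 3.0527 = 0.1310, so δ = 0.1310 − 0.019 = 0.1120.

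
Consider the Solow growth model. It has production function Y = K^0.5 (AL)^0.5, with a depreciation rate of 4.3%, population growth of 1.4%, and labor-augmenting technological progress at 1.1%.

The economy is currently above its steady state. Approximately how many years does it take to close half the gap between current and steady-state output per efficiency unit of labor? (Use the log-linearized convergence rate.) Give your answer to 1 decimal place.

Near the steady state the convergence rate is λ = (1 − α)(n + g + δ).
λ = (1 − 0.5) × 0.068 = 0.5 × 0.068 = 0.0340
Half-life = ln 2 / λ = 0.6931 / 0.0340 ≈ 20.39 years

half-life ≈ 20.4 years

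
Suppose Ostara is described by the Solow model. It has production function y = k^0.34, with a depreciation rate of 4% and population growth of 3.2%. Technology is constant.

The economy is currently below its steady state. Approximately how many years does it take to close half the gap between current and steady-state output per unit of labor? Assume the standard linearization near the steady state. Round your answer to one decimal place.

Near the steady state the convergence rate is λ = (1 − α)(n + δ).
λ = (1 − 0.34) × 0.072 = 0.66 × 0.072 = 0.04752
Half-life = ln 2 / λ = 0.6931 / 0.04752 ≈ 14.59 years

half-life ≈ 14.6 years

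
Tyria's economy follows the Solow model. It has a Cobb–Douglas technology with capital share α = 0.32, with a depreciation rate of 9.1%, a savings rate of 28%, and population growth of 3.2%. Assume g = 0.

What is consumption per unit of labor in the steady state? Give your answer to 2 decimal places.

In steady state, investment equals break-even investment: s·k^α = (n + δ)·k.
Dividing both sides by k: k^(1−α) = s / (n + δ).
k^0.68 = 0.28 / (0.032 + 0.091) = 0.28 / 0.123 = 2.2764
k* = 2.2764^(1/0.68) ≈ 3.3525
y* = (k*)^α = 3.3525^0.32 ≈ 1.4727
c* = (1 − s)·y* = (1 − 0.28) × 1.4727 ≈ 1.0603

c* ≈ 1.06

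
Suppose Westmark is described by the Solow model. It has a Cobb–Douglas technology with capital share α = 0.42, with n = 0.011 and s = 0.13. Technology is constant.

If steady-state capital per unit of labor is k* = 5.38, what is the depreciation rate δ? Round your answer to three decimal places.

δ ≈ 0.038

In steady state, investment equals break-even investment: s·k^α = (n + δ)·k.
So s / (n + δ) = (k*)^(1−α) = 5.38^0.58 = 2.6537.
Therefore n + δ = s / 2.6537 = 0.13 / 2.6537 = 0.0490, so δ = 0.0490 − 0.011 = 0.0380.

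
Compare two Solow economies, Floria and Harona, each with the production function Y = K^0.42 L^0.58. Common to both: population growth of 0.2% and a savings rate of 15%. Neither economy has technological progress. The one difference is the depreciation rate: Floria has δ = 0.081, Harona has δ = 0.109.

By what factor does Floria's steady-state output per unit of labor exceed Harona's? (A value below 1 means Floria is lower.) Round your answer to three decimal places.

ratio ≈ 1.234

Steady-state y* = [s/(n + δ)]^(α/(1−α)), so the ratio is [ (s_F/(n + δ)_F) / (s_H/(n + δ)_H) ]^0.7241.
s_F/(n + δ)_F = 0.15/0.083 = 1.8072; s_H/(n + δ)_H = 0.15/0.111 = 1.3514.
Ratio = (1.8072/1.3514)^0.7241 = 1.3373^0.7241 ≈ 1.2342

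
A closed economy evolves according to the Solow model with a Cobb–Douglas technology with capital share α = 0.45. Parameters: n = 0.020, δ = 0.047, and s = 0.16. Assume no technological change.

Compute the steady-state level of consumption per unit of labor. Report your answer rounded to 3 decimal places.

c* = 1.712

In steady state, investment equals break-even investment: s·k^α = (n + δ)·k.
Rearranging, k^(1−α) = s / (n + δ).
k^0.55 = 0.16 / (0.020 + 0.047) = 0.16 / 0.067 = 2.3881
k* = 2.3881^(1/0.55) ≈ 4.8682
y* = (k*)^α = 4.8682^0.45 ≈ 2.0385
c* = (1 − s)·y* = (1 − 0.16) × 2.0385 ≈ 1.7123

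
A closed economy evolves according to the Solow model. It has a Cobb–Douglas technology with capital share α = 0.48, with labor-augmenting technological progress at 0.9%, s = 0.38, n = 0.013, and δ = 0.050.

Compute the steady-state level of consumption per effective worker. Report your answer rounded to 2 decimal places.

In steady state, investment equals break-even investment: s·k^α = (n + g + δ)·k.
Dividing both sides by k: k^(1−α) = s / (n + g + δ).
k^0.52 = 0.38 / (0.013 + 0.009 + 0.050) = 0.38 / 0.072 = 5.2778
k* = 5.2778^(1/0.52) ≈ 24.5094
y* = (k*)^α = 24.5094^0.48 ≈ 4.6439
c* = (1 − s)·y* = (1 − 0.38) × 4.6439 ≈ 2.8792

c* ≈ 2.88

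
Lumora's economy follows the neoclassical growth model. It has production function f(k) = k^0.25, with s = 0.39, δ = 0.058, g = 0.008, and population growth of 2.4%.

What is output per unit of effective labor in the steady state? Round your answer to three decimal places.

y* ≈ 1.630

At the steady state, Δk = 0, so s·k^α = (n + g + δ)·k.
Dividing both sides by k: k^(1−α) = s / (n + g + δ).
k^0.75 = 0.39 / (0.024 + 0.008 + 0.058) = 0.39 / 0.090 = 4.3333
k* = 4.3333^(1/0.75) ≈ 7.0647
y* = (k*)^α = 7.0647^0.25 ≈ 1.6303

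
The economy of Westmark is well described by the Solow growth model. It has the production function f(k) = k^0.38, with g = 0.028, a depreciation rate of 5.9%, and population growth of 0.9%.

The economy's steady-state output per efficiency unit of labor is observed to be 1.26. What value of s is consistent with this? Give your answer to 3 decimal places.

At the steady state, Δk = 0, so s·k^α = (n + g + δ)·k.
Since y* = [s/(n + g + δ)]^(α/(1−α)), we have s/(n + g + δ) = (y*)^((1−α)/α) = 1.26^1.6316 = 1.4580.
Therefore s = 1.4580 × (n + g + δ) = 1.4580 × 0.096 = 0.1400.

s ≈ 0.140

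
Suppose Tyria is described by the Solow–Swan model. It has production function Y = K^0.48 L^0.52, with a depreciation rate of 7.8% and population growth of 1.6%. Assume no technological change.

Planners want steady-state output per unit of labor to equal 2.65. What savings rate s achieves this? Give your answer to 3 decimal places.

At the steady state, Δk = 0, so s·k^α = (n + δ)·k.
Since y* = [s/(n + δ)]^(α/(1−α)), we have s/(n + δ) = (y*)^((1−α)/α) = 2.65^1.0833 = 2.8741.
Therefore s = 2.8741 × (n + δ) = 2.8741 × 0.094 = 0.2702.

s ≈ 0.270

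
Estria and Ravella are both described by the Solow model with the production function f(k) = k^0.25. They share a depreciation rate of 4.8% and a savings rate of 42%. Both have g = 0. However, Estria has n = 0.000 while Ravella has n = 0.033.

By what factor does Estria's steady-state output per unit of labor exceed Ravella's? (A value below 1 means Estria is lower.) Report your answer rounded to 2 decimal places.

ratio ≈ 1.19

Steady-state y* = [s/(n + δ)]^(α/(1−α)), so the ratio is [ (s_E/(n + δ)_E) / (s_R/(n + δ)_R) ]^0.3333.
s_E/(n + δ)_E = 0.42/0.048 = 8.7500; s_R/(n + δ)_R = 0.42/0.081 = 5.1852.
Ratio = (8.7500/5.1852)^0.3333 = 1.6875^0.3333 ≈ 1.1905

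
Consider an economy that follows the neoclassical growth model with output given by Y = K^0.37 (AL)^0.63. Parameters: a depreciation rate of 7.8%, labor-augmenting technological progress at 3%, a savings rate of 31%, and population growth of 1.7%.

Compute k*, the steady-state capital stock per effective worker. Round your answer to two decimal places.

Steady state requires s·f(k) = (n + g + δ)·k, i.e. s·k^α = (n + g + δ)·k.
Dividing both sides by k: k^(1−α) = s / (n + g + δ).
k^0.63 = 0.31 / (0.017 + 0.030 + 0.078) = 0.31 / 0.125 = 2.4800
k* = 2.4800^(1/0.63) ≈ 4.2278

k* = 4.23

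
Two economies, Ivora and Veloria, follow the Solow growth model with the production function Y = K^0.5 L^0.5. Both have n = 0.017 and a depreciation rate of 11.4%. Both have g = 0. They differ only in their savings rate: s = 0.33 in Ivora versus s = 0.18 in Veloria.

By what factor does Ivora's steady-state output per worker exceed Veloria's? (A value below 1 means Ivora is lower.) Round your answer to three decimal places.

y*_I / y*_V ≈ 1.833

Steady-state y* = [s/(n + δ)]^(α/(1−α)), so the ratio is [ (s_I/(n + δ)_I) / (s_V/(n + δ)_V) ]^1.
s_I/(n + δ)_I = 0.33/0.131 = 2.5191; s_V/(n + δ)_V = 0.18/0.131 = 1.3740.
Ratio = (2.5191/1.3740)^1 = 1.8334^1 ≈ 1.8334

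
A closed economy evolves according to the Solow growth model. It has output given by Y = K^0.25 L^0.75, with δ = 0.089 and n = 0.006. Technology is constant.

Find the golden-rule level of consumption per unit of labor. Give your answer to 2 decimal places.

At the golden rule, f'(k) = n + δ, so α·k^(α−1) = n + δ and k_gold = (α/(n + δ))^(1/(1−α)).
k_gold = (0.25/0.095)^(1/0.75) = 2.6316^1.3333 ≈ 3.6331
c_gold = f(k_gold) − (n + δ)·k_gold = 1.3806 − 0.095×3.6331 ≈ 1.0355

c_gold ≈ 1.04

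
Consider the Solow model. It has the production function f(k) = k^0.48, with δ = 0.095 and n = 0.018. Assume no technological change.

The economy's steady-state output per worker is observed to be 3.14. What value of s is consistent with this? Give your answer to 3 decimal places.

s ≈ 0.390

In steady state, investment equals break-even investment: s·k^α = (n + δ)·k.
Since y* = [s/(n + δ)]^(α/(1−α)), we have s/(n + δ) = (y*)^((1−α)/α) = 3.14^1.0833 = 3.4540.
Therefore s = 3.4540 × (n + δ) = 3.4540 × 0.113 = 0.3903.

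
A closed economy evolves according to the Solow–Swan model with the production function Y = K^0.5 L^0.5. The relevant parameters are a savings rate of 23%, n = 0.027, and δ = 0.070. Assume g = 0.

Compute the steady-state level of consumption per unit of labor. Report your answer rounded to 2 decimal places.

c* = 1.83

Steady state requires s·f(k) = (n + δ)·k, i.e. s·k^α = (n + δ)·k.
Rearranging, k^(1−α) = s / (n + δ).
k^0.5 = 0.23 / (0.027 + 0.070) = 0.23 / 0.097 = 2.3711
k* = 2.3711^(1/0.5) ≈ 5.6221
y* = (k*)^α = 5.6221^0.5 ≈ 2.3711
c* = (1 − s)·y* = (1 − 0.23) × 2.3711 ≈ 1.8257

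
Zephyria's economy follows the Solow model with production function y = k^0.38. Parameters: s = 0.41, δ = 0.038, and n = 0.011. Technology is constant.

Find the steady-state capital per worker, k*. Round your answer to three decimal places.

k* = 30.764

In steady state, investment equals break-even investment: s·k^α = (n + δ)·k.
Rearranging, k^(1−α) = s / (n + δ).
k^0.62 = 0.41 / (0.011 + 0.038) = 0.41 / 0.049 = 8.3673
k* = 8.3673^(1/0.62) ≈ 30.7639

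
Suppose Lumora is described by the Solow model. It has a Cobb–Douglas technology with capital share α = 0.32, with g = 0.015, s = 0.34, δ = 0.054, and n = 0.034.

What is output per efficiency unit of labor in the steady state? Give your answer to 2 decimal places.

At the steady state, Δk = 0, so s·k^α = (n + g + δ)·k.
Dividing both sides by k: k^(1−α) = s / (n + g + δ).
k^0.68 = 0.34 / (0.034 + 0.015 + 0.054) = 0.34 / 0.103 = 3.3010
k* = 3.3010^(1/0.68) ≈ 5.7905
y* = (k*)^α = 5.7905^0.32 ≈ 1.7542

y* = 1.75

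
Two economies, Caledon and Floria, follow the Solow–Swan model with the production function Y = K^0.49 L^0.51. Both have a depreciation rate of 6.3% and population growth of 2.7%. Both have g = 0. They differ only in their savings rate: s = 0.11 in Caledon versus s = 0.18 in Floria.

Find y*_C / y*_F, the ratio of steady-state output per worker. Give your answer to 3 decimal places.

ratio ≈ 0.623

Steady-state y* = [s/(n + δ)]^(α/(1−α)), so the ratio is [ (s_C/(n + δ)_C) / (s_F/(n + δ)_F) ]^0.9608.
s_C/(n + δ)_C = 0.11/0.090 = 1.2222; s_F/(n + δ)_F = 0.18/0.090 = 2.0000.
Ratio = (1.2222/2.0000)^0.9608 = 0.6111^0.9608 ≈ 0.6230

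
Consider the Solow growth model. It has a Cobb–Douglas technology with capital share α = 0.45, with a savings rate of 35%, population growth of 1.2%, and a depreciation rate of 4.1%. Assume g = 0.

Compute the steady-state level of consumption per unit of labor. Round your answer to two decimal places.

At the steady state, Δk = 0, so s·k^α = (n + δ)·k.
Dividing both sides by k: k^(1−α) = s / (n + δ).
k^0.55 = 0.35 / (0.012 + 0.041) = 0.35 / 0.053 = 6.6038
k* = 6.6038^(1/0.55) ≈ 30.9410
y* = (k*)^α = 30.9410^0.45 ≈ 4.6853
c* = (1 − s)·y* = (1 − 0.35) × 4.6853 ≈ 3.0454

c* = 3.05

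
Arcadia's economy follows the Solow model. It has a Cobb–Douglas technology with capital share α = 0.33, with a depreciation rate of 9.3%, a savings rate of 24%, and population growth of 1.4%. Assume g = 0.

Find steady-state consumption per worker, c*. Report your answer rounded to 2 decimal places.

c* ≈ 1.13

At the steady state, Δk = 0, so s·k^α = (n + δ)·k.
Rearranging, k^(1−α) = s / (n + δ).
k^0.67 = 0.24 / (0.014 + 0.093) = 0.24 / 0.107 = 2.2430
k* = 2.2430^(1/0.67) ≈ 3.3391
y* = (k*)^α = 3.3391^0.33 ≈ 1.4887
c* = (1 − s)·y* = (1 − 0.24) × 1.4887 ≈ 1.1314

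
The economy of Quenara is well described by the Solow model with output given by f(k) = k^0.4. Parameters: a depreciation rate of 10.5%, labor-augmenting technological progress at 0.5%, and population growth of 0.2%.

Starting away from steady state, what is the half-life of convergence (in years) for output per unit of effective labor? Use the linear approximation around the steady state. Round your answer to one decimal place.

Near the steady state the convergence rate is λ = (1 − α)(n + g + δ).
λ = (1 − 0.4) × 0.112 = 0.6 × 0.112 = 0.0672
Half-life = ln 2 / λ = 0.6931 / 0.0672 ≈ 10.31 years

about 10.3 years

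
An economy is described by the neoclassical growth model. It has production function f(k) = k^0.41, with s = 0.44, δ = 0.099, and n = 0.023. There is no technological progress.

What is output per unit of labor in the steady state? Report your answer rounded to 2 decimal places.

y* ≈ 2.44

In steady state, investment equals break-even investment: s·k^α = (n + δ)·k.
Dividing both sides by k: k^(1−α) = s / (n + δ).
k^0.59 = 0.44 / (0.023 + 0.099) = 0.44 / 0.122 = 3.6066
k* = 3.6066^(1/0.59) ≈ 8.7950
y* = (k*)^α = 8.7950^0.41 ≈ 2.4386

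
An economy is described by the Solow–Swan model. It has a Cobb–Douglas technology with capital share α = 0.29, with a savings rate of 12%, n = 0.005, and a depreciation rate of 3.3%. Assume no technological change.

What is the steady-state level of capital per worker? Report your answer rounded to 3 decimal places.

Steady state requires s·f(k) = (n + δ)·k, i.e. s·k^α = (n + δ)·k.
Dividing both sides by k: k^(1−α) = s / (n + δ).
k^0.71 = 0.12 / (0.005 + 0.033) = 0.12 / 0.038 = 3.1579
k* = 3.1579^(1/0.71) ≈ 5.0510

k* ≈ 5.051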